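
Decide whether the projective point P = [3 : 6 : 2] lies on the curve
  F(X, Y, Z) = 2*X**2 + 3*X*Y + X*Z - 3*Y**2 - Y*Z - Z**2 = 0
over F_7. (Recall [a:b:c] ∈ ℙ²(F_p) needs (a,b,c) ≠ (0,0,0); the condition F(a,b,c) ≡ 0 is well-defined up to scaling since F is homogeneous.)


F(3,6,2) ≡ 3 (mod 7); P is NOT on the curve.

Evaluate F(3, 6, 2) term-by-term (mod 7).
  2*X**2 ↦ 2·9·1·1 = 18
  3*X*Y ↦ 3·3·6·1 = 54
  X*Z ↦ 1·3·1·2 = 6
  -3*Y**2 ↦ -3·1·36·1 = -108
  -Y*Z ↦ -1·1·6·2 = -12
  -Z**2 ↦ -1·1·1·4 = -4
Sum: F(3, 6, 2) = (18) + (54) + (6) + (-108) + (-12) + (-4) = -46.
Reducing mod 7: -46 ≡ 3 (mod 7).
Since F(a, b, c) ≡ 3 ≠ 0 (mod 7), P does NOT lie on the curve.


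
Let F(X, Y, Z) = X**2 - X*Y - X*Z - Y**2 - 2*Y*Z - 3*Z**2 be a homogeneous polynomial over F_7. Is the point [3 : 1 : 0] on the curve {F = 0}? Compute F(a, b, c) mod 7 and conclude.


F(3,1,0) ≡ 5 (mod 7); P is NOT on the curve.

Evaluate F(3, 1, 0) term-by-term (mod 7).
  X**2 ↦ 1·9·1·1 = 9
  -X*Y ↦ -1·3·1·1 = -3
  -X*Z ↦ -1·3·1·0 = 0
  -Y**2 ↦ -1·1·1·1 = -1
  -2*Y*Z ↦ -2·1·1·0 = 0
  -3*Z**2 ↦ -3·1·1·0 = 0
Sum: F(3, 1, 0) = (9) + (-3) + (0) + (-1) + (0) + (0) = 5.
Reducing mod 7: 5 ≡ 5 (mod 7).
Since F(a, b, c) ≡ 5 ≠ 0 (mod 7), P does NOT lie on the curve.


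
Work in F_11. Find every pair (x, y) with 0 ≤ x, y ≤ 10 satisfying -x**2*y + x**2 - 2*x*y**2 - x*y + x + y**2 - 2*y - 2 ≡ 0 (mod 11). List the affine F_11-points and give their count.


Affine F_11-points: {(0, 6), (0, 7), (1, 0), (1, 7), (3, 3), (4, 1), (4, 10), (7, 5), (7, 10), (9, 0), (9, 3)}; count = 11.

For each of the 121 pairs (x, y) ∈ F_11², evaluate f(x, y) mod 11. Record the zeros.
  x = 0: [0↦9, 1↦8, 2↦9, 3↦1, 4↦6, 5↦2, 6↦0, 7↦0, 8↦2, 9↦6, 10↦1]  zeros at y ∈ {6, 7}
  x = 1: [0↦0, 1↦6, 2↦10, 3↦1, 4↦1, 5↦10, 6↦6, 7↦0, 8↦3, 9↦4, 10↦3]  zeros at y ∈ {0, 7}
  x = 2: [0↦4, 1↦4, 2↦9, 3↦8, 4↦1, 5↦10, 6↦2, 7↦10, 8↦1, 9↦8, 10↦9]  zeros at y ∈ ∅
  x = 3: [0↦10, 1↦2, 2↦6, 3↦0, 4↦6, 5↦2, 6↦10, 7↦8, 8↦7, 9↦7, 10↦8]  zeros at y ∈ {3}
  x = 4: [0↦7, 1↦0, 2↦1, 3↦10, 4↦5, 5↦8, 6↦8, 7↦5, 8↦10, 9↦1, 10↦0]  zeros at y ∈ {1, 10}
  x = 5: [0↦6, 1↦9, 2↦5, 3↦5, 4↦9, 5↦6, 6↦7, 7↦1, 8↦10, 9↦1, 10↦7]  zeros at y ∈ ∅
  x = 6: [0↦7, 1↦7, 2↦7, 3↦7, 4↦7, 5↦7, 6↦7, 7↦7, 8↦7, 9↦7, 10↦7]  zeros at y ∈ ∅
  x = 7: [0↦10, 1↦5, 2↦7, 3↦5, 4↦10, 5↦0, 6↦8, 7↦1, 8↦1, 9↦8, 10↦0]  zeros at y ∈ {5, 10}
  x = 8: [0↦4, 1↦3, 2↦5, 3↦10, 4↦7, 5↦7, 6↦10, 7↦5, 8↦3, 9↦4, 10↦8]  zeros at y ∈ ∅
  x = 9: [0↦0, 1↦1, 2↦1, 3↦0, 4↦9, 5↦6, 6↦2, 7↦8, 8↦2, 9↦6, 10↦9]  zeros at y ∈ {0, 3}
  x = 10: [0↦9, 1↦10, 2↦6, 3↦8, 4↦5, 5↦8, 6↦6, 7↦10, 8↦9, 9↦3, 10↦3]  zeros at y ∈ ∅
Collecting zeros: affine points = {(0, 6), (0, 7), (1, 0), (1, 7), (3, 3), (4, 1), (4, 10), (7, 5), (7, 10), (9, 0), (9, 3)}.
Total count |C(F_11)_aff| = 11.


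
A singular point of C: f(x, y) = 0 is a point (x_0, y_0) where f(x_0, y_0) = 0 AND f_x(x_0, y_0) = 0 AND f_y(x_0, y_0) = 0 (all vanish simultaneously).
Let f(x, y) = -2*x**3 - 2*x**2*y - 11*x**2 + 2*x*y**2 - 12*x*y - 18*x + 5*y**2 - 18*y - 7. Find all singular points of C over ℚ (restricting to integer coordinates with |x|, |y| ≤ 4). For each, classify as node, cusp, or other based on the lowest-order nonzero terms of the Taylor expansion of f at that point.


Singular points: {(-2, 1)}; classification: node.

Compute partial derivatives:
  f_x = -6*x**2 - 4*x*y - 22*x + 2*y**2 - 12*y - 18.
  f_y = -2*x**2 + 4*x*y - 12*x + 10*y - 18.
Scan x_0 ∈ {−4, ..., 4}. For each x_0, f_y(x_0, y) is a polynomial in y; find its integer roots y ∈ {−4, ..., 4}, then test f_x and f at those candidates.
  x = -4: f_y(-4, y) = -6*y - 2; no integer root y with |y| ≤ 4.
  x = -3: f_y(-3, y) = -2*y; vanishes at y ∈ {0}. (-3, 0): f_x = -6 ≠ 0.
  x = -2: f_y(-2, y) = 2*y - 2; vanishes at y ∈ {1}. (-2, 1): f_x = 0, f = 0 — SINGULAR.
  x = -1: f_y(-1, y) = 6*y - 8; no integer root y with |y| ≤ 4.
  x = 0: f_y(0, y) = 10*y - 18; no integer root y with |y| ≤ 4.
  x = 1: f_y(1, y) = 14*y - 32; no integer root y with |y| ≤ 4.
  x = 2: f_y(2, y) = 18*y - 50; no integer root y with |y| ≤ 4.
  x = 3: f_y(3, y) = 22*y - 72; no integer root y with |y| ≤ 4.
  x = 4: f_y(4, y) = 26*y - 98; no integer root y with |y| ≤ 4.
Only singular point on the grid: (-2, 1).
Classify: substitute x = -2 + u, y = 1 + v and expand: f = -2*u**3 - 2*u**2*v - u**2 + 2*u*v**2 + v**2.
No constant or linear terms (consistent with a singular point). Quadratic part: -u**2 + v**2. Cubic part: -2*u**3 - 2*u**2*v + 2*u*v**2.
The quadratic part v**2 - u**2 = (v − u)(v + u) splits into two distinct linear factors, so there are two distinct tangent lines y − 1 = ±(x − -2) — this is a node (ordinary double point).
Classification: node.


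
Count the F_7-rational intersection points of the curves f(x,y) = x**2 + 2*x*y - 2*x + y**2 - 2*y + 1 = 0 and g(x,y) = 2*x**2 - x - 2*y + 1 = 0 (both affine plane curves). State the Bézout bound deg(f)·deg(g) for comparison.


Common zeros: {(4, 4), (6, 2)}; count = 2; Bézout bound = 4.

deg(f) = 2, deg(g) = 2, so Bézout bound = 4.
Scan x ∈ F_7. For each x, list the y ∈ F_7 with f(x, y) ≡ 0 and those with g(x, y) ≡ 0 (mod 7); the common zeros in that column are the intersection.
  x = 0: f ≡ 0 at y ∈ {1}; g ≡ 0 at y ∈ {4}; common: ∅.
  x = 1: f ≡ 0 at y ∈ {0}; g ≡ 0 at y ∈ {1}; common: ∅.
  x = 2: f ≡ 0 at y ∈ {6}; g ≡ 0 at y ∈ {0}; common: ∅.
  x = 3: f ≡ 0 at y ∈ {5}; g ≡ 0 at y ∈ {1}; common: ∅.
  x = 4: f ≡ 0 at y ∈ {4}; g ≡ 0 at y ∈ {4}; common: {4}.
  x = 5: f ≡ 0 at y ∈ {3}; g ≡ 0 at y ∈ {2}; common: ∅.
  x = 6: f ≡ 0 at y ∈ {2}; g ≡ 0 at y ∈ {2}; common: {2}.
Collecting: common zeros = {(4, 4), (6, 2)}, so the count is 2.
Comparison with the Bézout bound: 2 ≤ 4 = deg(f)·deg(g), as expected for curves with no common component (the affine F_7-count falls short of the bound because intersections may lie at infinity, over extension fields, or carry multiplicity).


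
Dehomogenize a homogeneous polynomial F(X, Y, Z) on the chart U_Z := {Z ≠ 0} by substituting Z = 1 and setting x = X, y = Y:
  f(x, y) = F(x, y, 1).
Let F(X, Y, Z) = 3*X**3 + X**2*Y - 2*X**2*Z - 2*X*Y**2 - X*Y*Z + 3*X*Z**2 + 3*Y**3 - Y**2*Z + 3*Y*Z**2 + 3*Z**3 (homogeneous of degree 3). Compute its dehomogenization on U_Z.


f(x, y) = 3*x**3 + x**2*y - 2*x**2 - 2*x*y**2 - x*y + 3*x + 3*y**3 - y**2 + 3*y + 3

On U_Z we set Z = 1. Each monomial c·X^i·Y^j·Z^k in F becomes c·x^i·y^j·1^k = c·x^i·y^j.
Substituting Z = 1: F(X, Y, 1) = 3*x**3 + x**2*y - 2*x**2 - 2*x*y**2 - x*y + 3*x + 3*y**3 - y**2 + 3*y + 3.
Note: deg(f) ≤ deg(F) = 3; strict inequality happens when F is divisible by Z (lost terms).


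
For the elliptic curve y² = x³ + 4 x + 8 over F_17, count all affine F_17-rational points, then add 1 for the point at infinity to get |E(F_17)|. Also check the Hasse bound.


Affine points = {(0, 5), (0, 12), (1, 8), (1, 9), (3, 8), (3, 9), (5, 0), (8, 5), (8, 12), (9, 5), (9, 12), (12, 4), (12, 13), (13, 8), (13, 9), (15, 3), (15, 14)}; affine count = 17; |E(F_17)| = 18.

Discriminant check: Δ ∝ 4a³ + 27b² = 4·4³ + 27·8² = 4·64 + 27·64 ≡ 12 (mod 17). Nonzero ⇒ E is nonsingular.
For each x ∈ F_17, compute rhs = x³ + 4·x + 8 mod 17, then count y ∈ F_17 with y² ≡ rhs.
  x = 0: rhs = 8, matching y values: 5, 12 (2 points).
  x = 1: rhs = 13, matching y values: 8, 9 (2 points).
  x = 2: rhs = 7, matching y values: none (0 points).
  x = 3: rhs = 13, matching y values: 8, 9 (2 points).
  x = 4: rhs = 3, matching y values: none (0 points).
  x = 5: rhs = 0, matching y values: 0 (1 points).
  x = 6: rhs = 10, matching y values: none (0 points).
  x = 7: rhs = 5, matching y values: none (0 points).
  x = 8: rhs = 8, matching y values: 5, 12 (2 points).
  x = 9: rhs = 8, matching y values: 5, 12 (2 points).
  x = 10: rhs = 11, matching y values: none (0 points).
  x = 11: rhs = 6, matching y values: none (0 points).
  x = 12: rhs = 16, matching y values: 4, 13 (2 points).
  x = 13: rhs = 13, matching y values: 8, 9 (2 points).
  x = 14: rhs = 3, matching y values: none (0 points).
  x = 15: rhs = 9, matching y values: 3, 14 (2 points).
  x = 16: rhs = 3, matching y values: none (0 points).
Total affine count: 17.
Full point count |E(F_17)| = 17 + 1 = 18.
Hasse bound: |18 − (17+1)| = |0| = 0 ≤ 2√17 ≈ 8.2462 ✓.


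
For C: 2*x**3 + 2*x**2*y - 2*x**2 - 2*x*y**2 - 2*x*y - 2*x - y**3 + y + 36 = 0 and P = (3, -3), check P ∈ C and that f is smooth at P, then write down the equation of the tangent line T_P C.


Tangent line at P: -8*x + 22*y + 90 = 0.

Step 1: f(3, -3) = 0, so P lies on C.
Step 2: partial derivatives
  f_x(x, y) = 6*x**2 + 4*x*y - 4*x - 2*y**2 - 2*y - 2, f_y(x, y) = 2*x**2 - 4*x*y - 2*x - 3*y**2 + 1.
  f_x(P) = -8, f_y(P) = 22 (gradient nonzero, so P is smooth).
Step 3: tangent line at P: -8·(x − 3) + 22·(y − -3) = 0.
Expanding: -8*x + 22*y + 90 = 0.


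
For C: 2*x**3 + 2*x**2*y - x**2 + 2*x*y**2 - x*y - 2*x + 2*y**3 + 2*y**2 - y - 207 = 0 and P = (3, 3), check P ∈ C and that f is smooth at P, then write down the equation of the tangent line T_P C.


Tangent line at P: 97*x + 116*y - 639 = 0.

Step 1: f(3, 3) = 0, so P lies on C.
Step 2: partial derivatives
  f_x(x, y) = 6*x**2 + 4*x*y - 2*x + 2*y**2 - y - 2, f_y(x, y) = 2*x**2 + 4*x*y - x + 6*y**2 + 4*y - 1.
  f_x(P) = 97, f_y(P) = 116 (gradient nonzero, so P is smooth).
Step 3: tangent line at P: 97·(x − 3) + 116·(y − 3) = 0.
Expanding: 97*x + 116*y - 639 = 0.


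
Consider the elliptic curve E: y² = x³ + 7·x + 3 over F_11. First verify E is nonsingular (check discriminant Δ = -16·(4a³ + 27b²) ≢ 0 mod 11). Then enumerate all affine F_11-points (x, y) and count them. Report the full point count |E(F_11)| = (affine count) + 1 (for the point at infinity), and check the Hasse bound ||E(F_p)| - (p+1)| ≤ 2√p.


Affine points = {(0, 5), (0, 6), (1, 0), (2, 5), (2, 6), (5, 3), (5, 8), (9, 5), (9, 6)}; affine count = 9; |E(F_11)| = 10.

Discriminant check: Δ ∝ 4a³ + 27b² = 4·7³ + 27·3² = 4·343 + 27·9 ≡ 9 (mod 11). Nonzero ⇒ E is nonsingular.
For each x ∈ F_11, compute rhs = x³ + 7·x + 3 mod 11, then count y ∈ F_11 with y² ≡ rhs.
  x = 0: rhs = 3, matching y values: 5, 6 (2 points).
  x = 1: rhs = 0, matching y values: 0 (1 points).
  x = 2: rhs = 3, matching y values: 5, 6 (2 points).
  x = 3: rhs = 7, matching y values: none (0 points).
  x = 4: rhs = 7, matching y values: none (0 points).
  x = 5: rhs = 9, matching y values: 3, 8 (2 points).
  x = 6: rhs = 8, matching y values: none (0 points).
  x = 7: rhs = 10, matching y values: none (0 points).
  x = 8: rhs = 10, matching y values: none (0 points).
  x = 9: rhs = 3, matching y values: 5, 6 (2 points).
  x = 10: rhs = 6, matching y values: none (0 points).
Total affine count: 9.
Full point count |E(F_11)| = 9 + 1 = 10.
Hasse bound: |10 − (11+1)| = |-2| = 2 ≤ 2√11 ≈ 6.6332 ✓.


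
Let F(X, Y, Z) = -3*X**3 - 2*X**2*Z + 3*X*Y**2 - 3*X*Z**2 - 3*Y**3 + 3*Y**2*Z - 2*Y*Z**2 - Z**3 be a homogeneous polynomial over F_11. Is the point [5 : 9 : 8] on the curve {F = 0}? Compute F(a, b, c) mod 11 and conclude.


F(5,9,8) ≡ 4 (mod 11); P is NOT on the curve.

Evaluate F(5, 9, 8) term-by-term (mod 11).
  -3*X**3 ↦ -3·125·1·1 = -375
  -2*X**2*Z ↦ -2·25·1·8 = -400
  3*X*Y**2 ↦ 3·5·81·1 = 1215
  -3*X*Z**2 ↦ -3·5·1·64 = -960
  -3*Y**3 ↦ -3·1·729·1 = -2187
  3*Y**2*Z ↦ 3·1·81·8 = 1944
  -2*Y*Z**2 ↦ -2·1·9·64 = -1152
  -Z**3 ↦ -1·1·1·512 = -512
Sum: F(5, 9, 8) = (-375) + (-400) + (1215) + (-960) + (-2187) + (1944) + (-1152) + (-512) = -2427.
Reducing mod 11: -2427 ≡ 4 (mod 11).
Since F(a, b, c) ≡ 4 ≠ 0 (mod 11), P does NOT lie on the curve.


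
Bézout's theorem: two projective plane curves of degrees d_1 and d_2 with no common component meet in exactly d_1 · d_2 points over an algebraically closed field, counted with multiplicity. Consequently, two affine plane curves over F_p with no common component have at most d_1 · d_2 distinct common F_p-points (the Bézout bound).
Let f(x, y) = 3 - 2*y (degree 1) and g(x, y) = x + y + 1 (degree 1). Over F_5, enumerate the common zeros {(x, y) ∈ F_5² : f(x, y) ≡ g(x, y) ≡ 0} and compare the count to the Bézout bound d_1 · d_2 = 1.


Common zeros: {(0, 4)}; count = 1; Bézout bound = 1.

deg(f) = 1, deg(g) = 1, so Bézout bound = 1.
Scan x ∈ F_5. For each x, list the y ∈ F_5 with f(x, y) ≡ 0 and those with g(x, y) ≡ 0 (mod 5); the common zeros in that column are the intersection.
  x = 0: f ≡ 0 at y ∈ {4}; g ≡ 0 at y ∈ {4}; common: {4}.
  x = 1: f ≡ 0 at y ∈ {4}; g ≡ 0 at y ∈ {3}; common: ∅.
  x = 2: f ≡ 0 at y ∈ {4}; g ≡ 0 at y ∈ {2}; common: ∅.
  x = 3: f ≡ 0 at y ∈ {4}; g ≡ 0 at y ∈ {1}; common: ∅.
  x = 4: f ≡ 0 at y ∈ {4}; g ≡ 0 at y ∈ {0}; common: ∅.
Collecting: common zeros = {(0, 4)}, so the count is 1.
Comparison with the Bézout bound: 1 ≤ 1 = deg(f)·deg(g), as expected for curves with no common component (the bound is attained).


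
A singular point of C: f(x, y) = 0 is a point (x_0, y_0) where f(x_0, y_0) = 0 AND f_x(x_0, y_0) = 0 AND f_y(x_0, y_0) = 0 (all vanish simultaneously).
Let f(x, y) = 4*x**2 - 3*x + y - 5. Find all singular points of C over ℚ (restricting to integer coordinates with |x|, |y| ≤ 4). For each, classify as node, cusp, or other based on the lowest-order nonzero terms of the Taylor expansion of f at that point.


No singular points in the scanned grid; C is smooth there.

Compute partial derivatives:
  f_x = 8*x - 3.
  f_y = 1.
f_y = 1 is a nonzero constant, so f_y never vanishes: no point (x, y) can satisfy f = f_x = f_y = 0. In particular no (x, y) ∈ {−4, ..., 4}² is singular; the curve is smooth.


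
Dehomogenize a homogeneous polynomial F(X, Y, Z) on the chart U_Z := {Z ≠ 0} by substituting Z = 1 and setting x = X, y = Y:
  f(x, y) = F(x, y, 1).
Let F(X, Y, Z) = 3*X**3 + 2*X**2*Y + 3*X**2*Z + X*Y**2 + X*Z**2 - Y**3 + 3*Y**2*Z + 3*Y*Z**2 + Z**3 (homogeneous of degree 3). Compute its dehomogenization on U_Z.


f(x, y) = 3*x**3 + 2*x**2*y + 3*x**2 + x*y**2 + x - y**3 + 3*y**2 + 3*y + 1

On U_Z we set Z = 1. Each monomial c·X^i·Y^j·Z^k in F becomes c·x^i·y^j·1^k = c·x^i·y^j.
Substituting Z = 1: F(X, Y, 1) = 3*x**3 + 2*x**2*y + 3*x**2 + x*y**2 + x - y**3 + 3*y**2 + 3*y + 1.
Note: deg(f) ≤ deg(F) = 3; strict inequality happens when F is divisible by Z (lost terms).


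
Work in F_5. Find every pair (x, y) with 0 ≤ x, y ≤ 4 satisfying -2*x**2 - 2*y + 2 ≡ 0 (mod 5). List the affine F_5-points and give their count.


Affine F_5-points: {(0, 1), (1, 0), (2, 2), (3, 2), (4, 0)}; count = 5.

For each of the 25 pairs (x, y) ∈ F_5², evaluate f(x, y) mod 5. Record the zeros.
  x = 0: [0↦2, 1↦0, 2↦3, 3↦1, 4↦4]  zeros at y ∈ {1}
  x = 1: [0↦0, 1↦3, 2↦1, 3↦4, 4↦2]  zeros at y ∈ {0}
  x = 2: [0↦4, 1↦2, 2↦0, 3↦3, 4↦1]  zeros at y ∈ {2}
  x = 3: [0↦4, 1↦2, 2↦0, 3↦3, 4↦1]  zeros at y ∈ {2}
  x = 4: [0↦0, 1↦3, 2↦1, 3↦4, 4↦2]  zeros at y ∈ {0}
Collecting zeros: affine points = {(0, 1), (1, 0), (2, 2), (3, 2), (4, 0)}.
Total count |C(F_5)_aff| = 5.


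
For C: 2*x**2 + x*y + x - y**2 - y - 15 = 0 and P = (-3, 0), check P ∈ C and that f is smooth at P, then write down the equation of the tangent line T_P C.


Tangent line at P: -11*x - 4*y - 33 = 0.

Step 1: f(-3, 0) = 0, so P lies on C.
Step 2: partial derivatives
  f_x(x, y) = 4*x + y + 1, f_y(x, y) = x - 2*y - 1.
  f_x(P) = -11, f_y(P) = -4 (gradient nonzero, so P is smooth).
Step 3: tangent line at P: -11·(x − -3) + -4·(y − 0) = 0.
Expanding: -11*x - 4*y - 33 = 0.


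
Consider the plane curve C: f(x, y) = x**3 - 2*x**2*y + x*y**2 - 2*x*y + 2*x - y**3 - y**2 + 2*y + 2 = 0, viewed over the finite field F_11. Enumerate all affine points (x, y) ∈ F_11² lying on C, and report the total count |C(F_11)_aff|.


Affine F_11-points: {(0, 10), (1, 7), (4, 8), (5, 8), (7, 8), (8, 6), (9, 5)}; count = 7.

For each of the 121 pairs (x, y) ∈ F_11², evaluate f(x, y) mod 11. Record the zeros.
  x = 0: [0↦2, 1↦2, 2↦5, 3↦5, 4↦7, 5↦5, 6↦4, 7↦9, 8↦3, 9↦2, 10↦0]  zeros at y ∈ {10}
  x = 1: [0↦5, 1↦2, 2↦4, 3↦5, 4↦10, 5↦2, 6↦8, 7↦0, 8↦5, 9↦6, 10↦8]  zeros at y ∈ {7}
  x = 2: [0↦3, 1↦4, 2↦1, 3↦10, 4↦3, 5↦7, 6↦5, 7↦2, 8↦3, 9↦2, 10↦4]  zeros at y ∈ ∅
  x = 3: [0↦2, 1↦3, 2↦2, 3↦4, 4↦3, 5↦4, 6↦1, 7↦10, 8↦3, 9↦7, 10↦5]  zeros at y ∈ ∅
  x = 4: [0↦8, 1↦5, 2↦2, 3↦4, 4↦5, 5↦10, 6↦2, 7↦8, 8↦0, 9↦5, 10↦6]  zeros at y ∈ {8}
  x = 5: [0↦5, 1↦5, 2↦7, 3↦5, 4↦4, 5↦9, 6↦3, 7↦2, 8↦0, 9↦2, 10↦2]  zeros at y ∈ {8}
  x = 6: [0↦10, 1↦9, 2↦1, 3↦2, 4↦6, 5↦7, 6↦10, 7↦9, 8↦9, 9↦4, 10↦10]  zeros at y ∈ ∅
  x = 7: [0↦7, 1↦1, 2↦1, 3↦1, 4↦6, 5↦10, 6↦7, 7↦2, 8↦0, 9↦6, 10↦3]  zeros at y ∈ {8}
  x = 8: [0↦2, 1↦9, 2↦2, 3↦8, 4↦10, 5↦2, 6↦0, 7↦9, 8↦1, 9↦3, 10↦9]  zeros at y ∈ {6}
  x = 9: [0↦1, 1↦6, 2↦10, 3↦7, 4↦2, 5↦0, 6↦6, 7↦3, 8↦7, 9↦1, 10↦1]  zeros at y ∈ {5}
  x = 10: [0↦10, 1↦9, 2↦9, 3↦4, 4↦10, 5↦10, 6↦9, 7↦1, 8↦2, 9↦6, 10↦7]  zeros at y ∈ ∅
Collecting zeros: affine points = {(0, 10), (1, 7), (4, 8), (5, 8), (7, 8), (8, 6), (9, 5)}.
Total count |C(F_11)_aff| = 7.


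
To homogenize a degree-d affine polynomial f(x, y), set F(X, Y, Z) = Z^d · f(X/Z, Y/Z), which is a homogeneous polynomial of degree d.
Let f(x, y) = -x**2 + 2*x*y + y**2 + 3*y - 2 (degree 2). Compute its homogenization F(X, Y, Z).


F(X, Y, Z) = -X**2 + 2*X*Y + Y**2 + 3*Y*Z - 2*Z**2

deg(f) = 2.
Substitute x = X/Z, y = Y/Z into f, then multiply by Z^2.
  monomial -1·x^2·y^0 ↦ -1·X^2·Y^0·Z^0.
  monomial 2·x^1·y^1 ↦ 2·X^1·Y^1·Z^0.
  monomial 1·x^0·y^2 ↦ 1·X^0·Y^2·Z^0.
  monomial 3·x^0·y^1 ↦ 3·X^0·Y^1·Z^1.
  monomial -2·x^0·y^0 ↦ -2·X^0·Y^0·Z^2.
Collecting: F(X, Y, Z) = -X**2 + 2*X*Y + Y**2 + 3*Y*Z - 2*Z**2.


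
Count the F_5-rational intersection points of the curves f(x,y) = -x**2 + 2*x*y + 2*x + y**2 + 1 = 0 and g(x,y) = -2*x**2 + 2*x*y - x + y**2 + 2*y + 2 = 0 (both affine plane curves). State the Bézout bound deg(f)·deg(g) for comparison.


Common zeros: {(0, 2), (3, 1)}; count = 2; Bézout bound = 4.

deg(f) = 2, deg(g) = 2, so Bézout bound = 4.
Scan x ∈ F_5. For each x, list the y ∈ F_5 with f(x, y) ≡ 0 and those with g(x, y) ≡ 0 (mod 5); the common zeros in that column are the intersection.
  x = 0: f ≡ 0 at y ∈ {2, 3}; g ≡ 0 at y ∈ {1, 2}; common: {2}.
  x = 1: f ≡ 0 at y ∈ {1, 2}; g ≡ 0 at y ∈ {3}; common: ∅.
  x = 2: f ≡ 0 at y ∈ ∅; g ≡ 0 at y ∈ ∅; common: ∅.
  x = 3: f ≡ 0 at y ∈ {1, 3}; g ≡ 0 at y ∈ {1}; common: {1}.
  x = 4: f ≡ 0 at y ∈ ∅; g ≡ 0 at y ∈ {2, 3}; common: ∅.
Collecting: common zeros = {(0, 2), (3, 1)}, so the count is 2.
Comparison with the Bézout bound: 2 ≤ 4 = deg(f)·deg(g), as expected for curves with no common component (the affine F_5-count falls short of the bound because intersections may lie at infinity, over extension fields, or carry multiplicity).


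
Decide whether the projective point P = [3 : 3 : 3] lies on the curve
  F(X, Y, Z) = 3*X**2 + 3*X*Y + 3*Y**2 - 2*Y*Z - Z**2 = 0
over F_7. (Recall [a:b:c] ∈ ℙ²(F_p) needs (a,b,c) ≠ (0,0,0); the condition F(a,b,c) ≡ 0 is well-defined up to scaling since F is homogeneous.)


F(3,3,3) ≡ 5 (mod 7); P is NOT on the curve.

Evaluate F(3, 3, 3) term-by-term (mod 7).
  3*X**2 ↦ 3·9·1·1 = 27
  3*X*Y ↦ 3·3·3·1 = 27
  3*Y**2 ↦ 3·1·9·1 = 27
  -2*Y*Z ↦ -2·1·3·3 = -18
  -Z**2 ↦ -1·1·1·9 = -9
Sum: F(3, 3, 3) = (27) + (27) + (27) + (-18) + (-9) = 54.
Reducing mod 7: 54 ≡ 5 (mod 7).
Since F(a, b, c) ≡ 5 ≠ 0 (mod 7), P does NOT lie on the curve.


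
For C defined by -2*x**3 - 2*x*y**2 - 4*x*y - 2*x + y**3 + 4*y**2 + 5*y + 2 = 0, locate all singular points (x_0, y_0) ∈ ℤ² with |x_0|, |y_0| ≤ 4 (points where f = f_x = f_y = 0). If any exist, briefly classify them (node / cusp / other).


Singular points: {(0, -1)}; classification: cusp.

Compute partial derivatives:
  f_x = -6*x**2 - 2*y**2 - 4*y - 2.
  f_y = -4*x*y - 4*x + 3*y**2 + 8*y + 5.
Scan x_0 ∈ {−4, ..., 4}. For each x_0, f_y(x_0, y) is a polynomial in y; find its integer roots y ∈ {−4, ..., 4}, then test f_x and f at those candidates.
  x = -4: f_y(-4, y) = 3*y**2 + 24*y + 21; vanishes at y ∈ {-1}. (-4, -1): f_x = -96 ≠ 0.
  x = -3: f_y(-3, y) = 3*y**2 + 20*y + 17; vanishes at y ∈ {-1}. (-3, -1): f_x = -54 ≠ 0.
  x = -2: f_y(-2, y) = 3*y**2 + 16*y + 13; vanishes at y ∈ {-1}. (-2, -1): f_x = -24 ≠ 0.
  x = -1: f_y(-1, y) = 3*y**2 + 12*y + 9; vanishes at y ∈ {-3, -1}. (-1, -3): f_x = -14 ≠ 0; (-1, -1): f_x = -6 ≠ 0.
  x = 0: f_y(0, y) = 3*y**2 + 8*y + 5; vanishes at y ∈ {-1}. (0, -1): f_x = 0, f = 0 — SINGULAR.
  x = 1: f_y(1, y) = 3*y**2 + 4*y + 1; vanishes at y ∈ {-1}. (1, -1): f_x = -6 ≠ 0.
  x = 2: f_y(2, y) = 3*y**2 - 3; vanishes at y ∈ {-1, 1}. (2, -1): f_x = -24 ≠ 0; (2, 1): f_x = -32 ≠ 0.
  x = 3: f_y(3, y) = 3*y**2 - 4*y - 7; vanishes at y ∈ {-1}. (3, -1): f_x = -54 ≠ 0.
  x = 4: f_y(4, y) = 3*y**2 - 8*y - 11; vanishes at y ∈ {-1}. (4, -1): f_x = -96 ≠ 0.
Only singular point on the grid: (0, -1).
Classify: substitute x = 0 + u, y = -1 + v and expand: f = -2*u**3 - 2*u*v**2 + v**3 + v**2.
No constant or linear terms (consistent with a singular point). Quadratic part: v**2. Cubic part: -2*u**3 - 2*u*v**2 + v**3.
The quadratic part v**2 is a perfect square, so there is a single (double) tangent line v = 0, i.e. y = -1. Restricting the cubic part to that line (v = 0) leaves -2*u**3 ≠ 0, so f is not divisible by v and the branch is v² ≈ 2*u**3 to lowest order — this is a cusp.
Classification: cusp.


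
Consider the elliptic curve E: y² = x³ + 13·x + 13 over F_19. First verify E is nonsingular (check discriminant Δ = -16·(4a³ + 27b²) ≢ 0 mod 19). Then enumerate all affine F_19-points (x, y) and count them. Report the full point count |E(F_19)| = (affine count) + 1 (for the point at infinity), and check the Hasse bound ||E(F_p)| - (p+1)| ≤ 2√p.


Affine points = {(2, 3), (2, 16), (9, 2), (9, 17), (11, 9), (11, 10), (12, 4), (12, 15), (13, 2), (13, 17), (15, 7), (15, 12), (16, 2), (16, 17), (17, 6), (17, 13)}; affine count = 16; |E(F_19)| = 17.

Discriminant check: Δ ∝ 4a³ + 27b² = 4·13³ + 27·13² = 4·2197 + 27·169 ≡ 13 (mod 19). Nonzero ⇒ E is nonsingular.
For each x ∈ F_19, compute rhs = x³ + 13·x + 13 mod 19, then count y ∈ F_19 with y² ≡ rhs.
  x = 0: rhs = 13, matching y values: none (0 points).
  x = 1: rhs = 8, matching y values: none (0 points).
  x = 2: rhs = 9, matching y values: 3, 16 (2 points).
  x = 3: rhs = 3, matching y values: none (0 points).
  x = 4: rhs = 15, matching y values: none (0 points).
  x = 5: rhs = 13, matching y values: none (0 points).
  x = 6: rhs = 3, matching y values: none (0 points).
  x = 7: rhs = 10, matching y values: none (0 points).
  x = 8: rhs = 2, matching y values: none (0 points).
  x = 9: rhs = 4, matching y values: 2, 17 (2 points).
  x = 10: rhs = 3, matching y values: none (0 points).
  x = 11: rhs = 5, matching y values: 9, 10 (2 points).
  x = 12: rhs = 16, matching y values: 4, 15 (2 points).
  x = 13: rhs = 4, matching y values: 2, 17 (2 points).
  x = 14: rhs = 13, matching y values: none (0 points).
  x = 15: rhs = 11, matching y values: 7, 12 (2 points).
  x = 16: rhs = 4, matching y values: 2, 17 (2 points).
  x = 17: rhs = 17, matching y values: 6, 13 (2 points).
  x = 18: rhs = 18, matching y values: none (0 points).
Total affine count: 16.
Full point count |E(F_19)| = 16 + 1 = 17.
Hasse bound: |17 − (19+1)| = |-3| = 3 ≤ 2√19 ≈ 8.7178 ✓.


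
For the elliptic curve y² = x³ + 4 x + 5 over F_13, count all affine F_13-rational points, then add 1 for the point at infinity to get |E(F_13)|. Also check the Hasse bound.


Affine points = {(1, 6), (1, 7), (7, 5), (7, 8), (8, 4), (8, 9), (9, 4), (9, 9), (12, 0)}; affine count = 9; |E(F_13)| = 10.

Discriminant check: Δ ∝ 4a³ + 27b² = 4·4³ + 27·5² = 4·64 + 27·25 ≡ 8 (mod 13). Nonzero ⇒ E is nonsingular.
For each x ∈ F_13, compute rhs = x³ + 4·x + 5 mod 13, then count y ∈ F_13 with y² ≡ rhs.
  x = 0: rhs = 5, matching y values: none (0 points).
  x = 1: rhs = 10, matching y values: 6, 7 (2 points).
  x = 2: rhs = 8, matching y values: none (0 points).
  x = 3: rhs = 5, matching y values: none (0 points).
  x = 4: rhs = 7, matching y values: none (0 points).
  x = 5: rhs = 7, matching y values: none (0 points).
  x = 6: rhs = 11, matching y values: none (0 points).
  x = 7: rhs = 12, matching y values: 5, 8 (2 points).
  x = 8: rhs = 3, matching y values: 4, 9 (2 points).
  x = 9: rhs = 3, matching y values: 4, 9 (2 points).
  x = 10: rhs = 5, matching y values: none (0 points).
  x = 11: rhs = 2, matching y values: none (0 points).
  x = 12: rhs = 0, matching y values: 0 (1 points).
Total affine count: 9.
Full point count |E(F_13)| = 9 + 1 = 10.
Hasse bound: |10 − (13+1)| = |-4| = 4 ≤ 2√13 ≈ 7.2111 ✓.


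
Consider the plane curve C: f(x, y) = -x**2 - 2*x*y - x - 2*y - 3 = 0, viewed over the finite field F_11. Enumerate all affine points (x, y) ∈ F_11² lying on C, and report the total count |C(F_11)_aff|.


Affine F_11-points: {(0, 4), (1, 7), (2, 4), (3, 5), (4, 1), (5, 0), (6, 7), (7, 8), (8, 5), (9, 8)}; count = 10.

For each of the 121 pairs (x, y) ∈ F_11², evaluate f(x, y) mod 11. Record the zeros.
  x = 0: [0↦8, 1↦6, 2↦4, 3↦2, 4↦0, 5↦9, 6↦7, 7↦5, 8↦3, 9↦1, 10↦10]  zeros at y ∈ {4}
  x = 1: [0↦6, 1↦2, 2↦9, 3↦5, 4↦1, 5↦8, 6↦4, 7↦0, 8↦7, 9↦3, 10↦10]  zeros at y ∈ {7}
  x = 2: [0↦2, 1↦7, 2↦1, 3↦6, 4↦0, 5↦5, 6↦10, 7↦4, 8↦9, 9↦3, 10↦8]  zeros at y ∈ {4}
  x = 3: [0↦7, 1↦10, 2↦2, 3↦5, 4↦8, 5↦0, 6↦3, 7↦6, 8↦9, 9↦1, 10↦4]  zeros at y ∈ {5}
  x = 4: [0↦10, 1↦0, 2↦1, 3↦2, 4↦3, 5↦4, 6↦5, 7↦6, 8↦7, 9↦8, 10↦9]  zeros at y ∈ {1}
  x = 5: [0↦0, 1↦10, 2↦9, 3↦8, 4↦7, 5↦6, 6↦5, 7↦4, 8↦3, 9↦2, 10↦1]  zeros at y ∈ {0}
  x = 6: [0↦10, 1↦7, 2↦4, 3↦1, 4↦9, 5↦6, 6↦3, 7↦0, 8↦8, 9↦5, 10↦2]  zeros at y ∈ {7}
  x = 7: [0↦7, 1↦2, 2↦8, 3↦3, 4↦9, 5↦4, 6↦10, 7↦5, 8↦0, 9↦6, 10↦1]  zeros at y ∈ {8}
  x = 8: [0↦2, 1↦6, 2↦10, 3↦3, 4↦7, 5↦0, 6↦4, 7↦8, 8↦1, 9↦5, 10↦9]  zeros at y ∈ {5}
  x = 9: [0↦6, 1↦8, 2↦10, 3↦1, 4↦3, 5↦5, 6↦7, 7↦9, 8↦0, 9↦2, 10↦4]  zeros at y ∈ {8}
  x = 10: [0↦8, 1↦8, 2↦8, 3↦8, 4↦8, 5↦8, 6↦8, 7↦8, 8↦8, 9↦8, 10↦8]  zeros at y ∈ ∅
Collecting zeros: affine points = {(0, 4), (1, 7), (2, 4), (3, 5), (4, 1), (5, 0), (6, 7), (7, 8), (8, 5), (9, 8)}.
Total count |C(F_11)_aff| = 10.


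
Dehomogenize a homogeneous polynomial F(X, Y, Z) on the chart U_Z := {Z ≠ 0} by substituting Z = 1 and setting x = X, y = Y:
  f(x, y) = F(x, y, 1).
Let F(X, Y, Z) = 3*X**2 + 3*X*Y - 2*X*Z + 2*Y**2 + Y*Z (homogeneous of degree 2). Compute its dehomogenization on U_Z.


f(x, y) = 3*x**2 + 3*x*y - 2*x + 2*y**2 + y

On U_Z we set Z = 1. Each monomial c·X^i·Y^j·Z^k in F becomes c·x^i·y^j·1^k = c·x^i·y^j.
Substituting Z = 1: F(X, Y, 1) = 3*x**2 + 3*x*y - 2*x + 2*y**2 + y.
Note: deg(f) ≤ deg(F) = 2; strict inequality happens when F is divisible by Z (lost terms).


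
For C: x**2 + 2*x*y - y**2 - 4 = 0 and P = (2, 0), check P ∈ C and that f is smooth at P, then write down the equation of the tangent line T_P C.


Tangent line at P: 4*x + 4*y - 8 = 0.

Step 1: f(2, 0) = 0, so P lies on C.
Step 2: partial derivatives
  f_x(x, y) = 2*x + 2*y, f_y(x, y) = 2*x - 2*y.
  f_x(P) = 4, f_y(P) = 4 (gradient nonzero, so P is smooth).
Step 3: tangent line at P: 4·(x − 2) + 4·(y − 0) = 0.
Expanding: 4*x + 4*y - 8 = 0.


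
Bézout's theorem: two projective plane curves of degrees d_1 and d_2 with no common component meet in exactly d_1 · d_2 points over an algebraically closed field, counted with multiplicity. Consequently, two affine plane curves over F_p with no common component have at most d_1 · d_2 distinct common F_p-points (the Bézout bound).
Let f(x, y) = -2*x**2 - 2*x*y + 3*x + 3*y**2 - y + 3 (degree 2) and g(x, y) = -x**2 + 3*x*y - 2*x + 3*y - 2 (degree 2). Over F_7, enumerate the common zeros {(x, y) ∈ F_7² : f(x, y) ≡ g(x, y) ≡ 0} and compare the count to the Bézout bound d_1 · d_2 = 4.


Common zeros: {(5, 4)}; count = 1; Bézout bound = 4.

deg(f) = 2, deg(g) = 2, so Bézout bound = 4.
Scan x ∈ F_7. For each x, list the y ∈ F_7 with f(x, y) ≡ 0 and those with g(x, y) ≡ 0 (mod 7); the common zeros in that column are the intersection.
  x = 0: f ≡ 0 at y ∈ {6}; g ≡ 0 at y ∈ {3}; common: ∅.
  x = 1: f ≡ 0 at y ∈ ∅; g ≡ 0 at y ∈ {2}; common: ∅.
  x = 2: f ≡ 0 at y ∈ ∅; g ≡ 0 at y ∈ {5}; common: ∅.
  x = 3: f ≡ 0 at y ∈ {3, 4}; g ≡ 0 at y ∈ {2}; common: ∅.
  x = 4: f ≡ 0 at y ∈ ∅; g ≡ 0 at y ∈ {5}; common: ∅.
  x = 5: f ≡ 0 at y ∈ {2, 4}; g ≡ 0 at y ∈ {4}; common: {4}.
  x = 6: f ≡ 0 at y ∈ {3, 6}; g ≡ 0 at y ∈ ∅; common: ∅.
Collecting: common zeros = {(5, 4)}, so the count is 1.
Comparison with the Bézout bound: 1 ≤ 4 = deg(f)·deg(g), as expected for curves with no common component (the affine F_7-count falls short of the bound because intersections may lie at infinity, over extension fields, or carry multiplicity).


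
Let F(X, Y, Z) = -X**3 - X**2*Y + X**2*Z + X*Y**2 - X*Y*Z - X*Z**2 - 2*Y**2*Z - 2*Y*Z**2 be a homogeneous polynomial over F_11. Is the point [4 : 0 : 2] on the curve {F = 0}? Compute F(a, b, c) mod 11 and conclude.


F(4,0,2) ≡ 7 (mod 11); P is NOT on the curve.

Evaluate F(4, 0, 2) term-by-term (mod 11).
  -X**3 ↦ -1·64·1·1 = -64
  -X**2*Y ↦ -1·16·0·1 = 0
  X**2*Z ↦ 1·16·1·2 = 32
  X*Y**2 ↦ 1·4·0·1 = 0
  -X*Y*Z ↦ -1·4·0·2 = 0
  -X*Z**2 ↦ -1·4·1·4 = -16
  -2*Y**2*Z ↦ -2·1·0·2 = 0
  -2*Y*Z**2 ↦ -2·1·0·4 = 0
Sum: F(4, 0, 2) = (-64) + (0) + (32) + (0) + (0) + (-16) + (0) + (0) = -48.
Reducing mod 11: -48 ≡ 7 (mod 11).
Since F(a, b, c) ≡ 7 ≠ 0 (mod 11), P does NOT lie on the curve.


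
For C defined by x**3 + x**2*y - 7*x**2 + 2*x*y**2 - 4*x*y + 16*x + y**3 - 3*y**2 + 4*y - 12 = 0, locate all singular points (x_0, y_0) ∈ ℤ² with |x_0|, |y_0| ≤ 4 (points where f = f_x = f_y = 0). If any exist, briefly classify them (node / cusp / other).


Singular points: {(2, 0)}; classification: node.

Compute partial derivatives:
  f_x = 3*x**2 + 2*x*y - 14*x + 2*y**2 - 4*y + 16.
  f_y = x**2 + 4*x*y - 4*x + 3*y**2 - 6*y + 4.
Scan x_0 ∈ {−4, ..., 4}. For each x_0, f_y(x_0, y) is a polynomial in y; find its integer roots y ∈ {−4, ..., 4}, then test f_x and f at those candidates.
  x = -4: f_y(-4, y) = 3*y**2 - 22*y + 36; no integer root y with |y| ≤ 4.
  x = -3: f_y(-3, y) = 3*y**2 - 18*y + 25; no integer root y with |y| ≤ 4.
  x = -2: f_y(-2, y) = 3*y**2 - 14*y + 16; vanishes at y ∈ {2}. (-2, 2): f_x = 48 ≠ 0.
  x = -1: f_y(-1, y) = 3*y**2 - 10*y + 9; no integer root y with |y| ≤ 4.
  x = 0: f_y(0, y) = 3*y**2 - 6*y + 4; no integer root y with |y| ≤ 4.
  x = 1: f_y(1, y) = 3*y**2 - 2*y + 1; no integer root y with |y| ≤ 4.
  x = 2: f_y(2, y) = 3*y**2 + 2*y; vanishes at y ∈ {0}. (2, 0): f_x = 0, f = 0 — SINGULAR.
  x = 3: f_y(3, y) = 3*y**2 + 6*y + 1; no integer root y with |y| ≤ 4.
  x = 4: f_y(4, y) = 3*y**2 + 10*y + 4; no integer root y with |y| ≤ 4.
Only singular point on the grid: (2, 0).
Classify: substitute x = 2 + u, y = 0 + v and expand: f = u**3 + u**2*v - u**2 + 2*u*v**2 + v**3 + v**2.
No constant or linear terms (consistent with a singular point). Quadratic part: -u**2 + v**2. Cubic part: u**3 + u**2*v + 2*u*v**2 + v**3.
The quadratic part v**2 - u**2 = (v − u)(v + u) splits into two distinct linear factors, so there are two distinct tangent lines y − 0 = ±(x − 2) — this is a node (ordinary double point).
Classification: node.


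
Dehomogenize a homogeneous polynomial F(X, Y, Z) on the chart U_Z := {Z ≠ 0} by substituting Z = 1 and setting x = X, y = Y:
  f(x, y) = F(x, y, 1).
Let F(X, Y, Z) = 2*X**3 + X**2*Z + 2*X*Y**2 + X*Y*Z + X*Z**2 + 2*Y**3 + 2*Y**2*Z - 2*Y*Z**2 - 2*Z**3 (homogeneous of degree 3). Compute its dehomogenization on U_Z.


f(x, y) = 2*x**3 + x**2 + 2*x*y**2 + x*y + x + 2*y**3 + 2*y**2 - 2*y - 2

On U_Z we set Z = 1. Each monomial c·X^i·Y^j·Z^k in F becomes c·x^i·y^j·1^k = c·x^i·y^j.
Substituting Z = 1: F(X, Y, 1) = 2*x**3 + x**2 + 2*x*y**2 + x*y + x + 2*y**3 + 2*y**2 - 2*y - 2.
Note: deg(f) ≤ deg(F) = 3; strict inequality happens when F is divisible by Z (lost terms).


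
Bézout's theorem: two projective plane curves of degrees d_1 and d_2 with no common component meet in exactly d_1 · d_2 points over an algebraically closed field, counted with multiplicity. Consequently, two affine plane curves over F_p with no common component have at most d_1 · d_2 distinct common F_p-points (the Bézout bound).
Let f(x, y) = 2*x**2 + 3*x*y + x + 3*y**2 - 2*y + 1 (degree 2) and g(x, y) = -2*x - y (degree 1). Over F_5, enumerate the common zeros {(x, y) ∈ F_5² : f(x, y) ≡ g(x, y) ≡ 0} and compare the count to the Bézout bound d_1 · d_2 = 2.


Common zeros: ∅; count = 0; Bézout bound = 2.

deg(f) = 2, deg(g) = 1, so Bézout bound = 2.
Scan x ∈ F_5. For each x, list the y ∈ F_5 with f(x, y) ≡ 0 and those with g(x, y) ≡ 0 (mod 5); the common zeros in that column are the intersection.
  x = 0: f ≡ 0 at y ∈ ∅; g ≡ 0 at y ∈ {0}; common: ∅.
  x = 1: f ≡ 0 at y ∈ ∅; g ≡ 0 at y ∈ {3}; common: ∅.
  x = 2: f ≡ 0 at y ∈ {3, 4}; g ≡ 0 at y ∈ {1}; common: ∅.
  x = 3: f ≡ 0 at y ∈ {3}; g ≡ 0 at y ∈ {4}; common: ∅.
  x = 4: f ≡ 0 at y ∈ {1, 4}; g ≡ 0 at y ∈ {2}; common: ∅.
Collecting: common zeros = ∅, so the count is 0.
Comparison with the Bézout bound: 0 ≤ 2 = deg(f)·deg(g), as expected for curves with no common component (the affine F_5-count falls short of the bound because intersections may lie at infinity, over extension fields, or carry multiplicity).


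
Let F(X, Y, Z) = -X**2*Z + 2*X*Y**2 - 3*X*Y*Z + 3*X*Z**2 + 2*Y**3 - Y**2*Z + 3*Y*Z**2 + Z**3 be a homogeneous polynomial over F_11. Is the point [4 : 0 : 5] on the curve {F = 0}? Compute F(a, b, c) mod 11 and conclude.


F(4,0,5) ≡ 4 (mod 11); P is NOT on the curve.

Evaluate F(4, 0, 5) term-by-term (mod 11).
  -X**2*Z ↦ -1·16·1·5 = -80
  2*X*Y**2 ↦ 2·4·0·1 = 0
  -3*X*Y*Z ↦ -3·4·0·5 = 0
  3*X*Z**2 ↦ 3·4·1·25 = 300
  2*Y**3 ↦ 2·1·0·1 = 0
  -Y**2*Z ↦ -1·1·0·5 = 0
  3*Y*Z**2 ↦ 3·1·0·25 = 0
  Z**3 ↦ 1·1·1·125 = 125
Sum: F(4, 0, 5) = (-80) + (0) + (0) + (300) + (0) + (0) + (0) + (125) = 345.
Reducing mod 11: 345 ≡ 4 (mod 11).
Since F(a, b, c) ≡ 4 ≠ 0 (mod 11), P does NOT lie on the curve.


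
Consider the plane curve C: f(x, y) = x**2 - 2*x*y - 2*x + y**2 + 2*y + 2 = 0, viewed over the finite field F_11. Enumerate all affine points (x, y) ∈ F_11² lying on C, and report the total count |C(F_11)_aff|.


Affine F_11-points: ∅; count = 0.

For each of the 121 pairs (x, y) ∈ F_11², evaluate f(x, y) mod 11. Record the zeros.
  x = 0: [0↦2, 1↦5, 2↦10, 3↦6, 4↦4, 5↦4, 6↦6, 7↦10, 8↦5, 9↦2, 10↦1]  zeros at y ∈ ∅
  x = 1: [0↦1, 1↦2, 2↦5, 3↦10, 4↦6, 5↦4, 6↦4, 7↦6, 8↦10, 9↦5, 10↦2]  zeros at y ∈ ∅
  x = 2: [0↦2, 1↦1, 2↦2, 3↦5, 4↦10, 5↦6, 6↦4, 7↦4, 8↦6, 9↦10, 10↦5]  zeros at y ∈ ∅
  x = 3: [0↦5, 1↦2, 2↦1, 3↦2, 4↦5, 5↦10, 6↦6, 7↦4, 8↦4, 9↦6, 10↦10]  zeros at y ∈ ∅
  x = 4: [0↦10, 1↦5, 2↦2, 3↦1, 4↦2, 5↦5, 6↦10, 7↦6, 8↦4, 9↦4, 10↦6]  zeros at y ∈ ∅
  x = 5: [0↦6, 1↦10, 2↦5, 3↦2, 4↦1, 5↦2, 6↦5, 7↦10, 8↦6, 9↦4, 10↦4]  zeros at y ∈ ∅
  x = 6: [0↦4, 1↦6, 2↦10, 3↦5, 4↦2, 5↦1, 6↦2, 7↦5, 8↦10, 9↦6, 10↦4]  zeros at y ∈ ∅
  x = 7: [0↦4, 1↦4, 2↦6, 3↦10, 4↦5, 5↦2, 6↦1, 7↦2, 8↦5, 9↦10, 10↦6]  zeros at y ∈ ∅
  x = 8: [0↦6, 1↦4, 2↦4, 3↦6, 4↦10, 5↦5, 6↦2, 7↦1, 8↦2, 9↦5, 10↦10]  zeros at y ∈ ∅
  x = 9: [0↦10, 1↦6, 2↦4, 3↦4, 4↦6, 5↦10, 6↦5, 7↦2, 8↦1, 9↦2, 10↦5]  zeros at y ∈ ∅
  x = 10: [0↦5, 1↦10, 2↦6, 3↦4, 4↦4, 5↦6, 6↦10, 7↦5, 8↦2, 9↦1, 10↦2]  zeros at y ∈ ∅
Collecting zeros: affine points = ∅.
Total count |C(F_11)_aff| = 0.


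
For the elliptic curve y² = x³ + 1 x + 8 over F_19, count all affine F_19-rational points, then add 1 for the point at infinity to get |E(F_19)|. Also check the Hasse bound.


Affine points = {(3, 0), (4, 0), (5, 9), (5, 10), (7, 4), (7, 15), (9, 9), (9, 10), (10, 7), (10, 12), (11, 1), (11, 18), (12, 0), (14, 7), (14, 12), (15, 4), (15, 15), (16, 4), (16, 15), (17, 6), (17, 13), (18, 5), (18, 14)}; affine count = 23; |E(F_19)| = 24.

Discriminant check: Δ ∝ 4a³ + 27b² = 4·1³ + 27·8² = 4·1 + 27·64 ≡ 3 (mod 19). Nonzero ⇒ E is nonsingular.
For each x ∈ F_19, compute rhs = x³ + 1·x + 8 mod 19, then count y ∈ F_19 with y² ≡ rhs.
  x = 0: rhs = 8, matching y values: none (0 points).
  x = 1: rhs = 10, matching y values: none (0 points).
  x = 2: rhs = 18, matching y values: none (0 points).
  x = 3: rhs = 0, matching y values: 0 (1 points).
  x = 4: rhs = 0, matching y values: 0 (1 points).
  x = 5: rhs = 5, matching y values: 9, 10 (2 points).
  x = 6: rhs = 2, matching y values: none (0 points).
  x = 7: rhs = 16, matching y values: 4, 15 (2 points).
  x = 8: rhs = 15, matching y values: none (0 points).
  x = 9: rhs = 5, matching y values: 9, 10 (2 points).
  x = 10: rhs = 11, matching y values: 7, 12 (2 points).
  x = 11: rhs = 1, matching y values: 1, 18 (2 points).
  x = 12: rhs = 0, matching y values: 0 (1 points).
  x = 13: rhs = 14, matching y values: none (0 points).
  x = 14: rhs = 11, matching y values: 7, 12 (2 points).
  x = 15: rhs = 16, matching y values: 4, 15 (2 points).
  x = 16: rhs = 16, matching y values: 4, 15 (2 points).
  x = 17: rhs = 17, matching y values: 6, 13 (2 points).
  x = 18: rhs = 6, matching y values: 5, 14 (2 points).
Total affine count: 23.
Full point count |E(F_19)| = 23 + 1 = 24.
Hasse bound: |24 − (19+1)| = |4| = 4 ≤ 2√19 ≈ 8.7178 ✓.


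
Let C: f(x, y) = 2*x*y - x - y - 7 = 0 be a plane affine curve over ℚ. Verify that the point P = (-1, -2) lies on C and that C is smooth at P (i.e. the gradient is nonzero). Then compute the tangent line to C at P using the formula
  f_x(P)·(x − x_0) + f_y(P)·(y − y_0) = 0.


Tangent line at P: -5*x - 3*y - 11 = 0.

Step 1: f(-1, -2) = 0, so P lies on C.
Step 2: partial derivatives
  f_x(x, y) = 2*y - 1, f_y(x, y) = 2*x - 1.
  f_x(P) = -5, f_y(P) = -3 (gradient nonzero, so P is smooth).
Step 3: tangent line at P: -5·(x − -1) + -3·(y − -2) = 0.
Expanding: -5*x - 3*y - 11 = 0.


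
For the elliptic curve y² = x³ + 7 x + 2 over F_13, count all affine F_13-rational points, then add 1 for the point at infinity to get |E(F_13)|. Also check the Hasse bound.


Affine points = {(1, 6), (1, 7), (4, 4), (4, 9), (6, 0), (7, 2), (7, 11), (9, 1), (9, 12)}; affine count = 9; |E(F_13)| = 10.

Discriminant check: Δ ∝ 4a³ + 27b² = 4·7³ + 27·2² = 4·343 + 27·4 ≡ 11 (mod 13). Nonzero ⇒ E is nonsingular.
For each x ∈ F_13, compute rhs = x³ + 7·x + 2 mod 13, then count y ∈ F_13 with y² ≡ rhs.
  x = 0: rhs = 2, matching y values: none (0 points).
  x = 1: rhs = 10, matching y values: 6, 7 (2 points).
  x = 2: rhs = 11, matching y values: none (0 points).
  x = 3: rhs = 11, matching y values: none (0 points).
  x = 4: rhs = 3, matching y values: 4, 9 (2 points).
  x = 5: rhs = 6, matching y values: none (0 points).
  x = 6: rhs = 0, matching y values: 0 (1 points).
  x = 7: rhs = 4, matching y values: 2, 11 (2 points).
  x = 8: rhs = 11, matching y values: none (0 points).
  x = 9: rhs = 1, matching y values: 1, 12 (2 points).
  x = 10: rhs = 6, matching y values: none (0 points).
  x = 11: rhs = 6, matching y values: none (0 points).
  x = 12: rhs = 7, matching y values: none (0 points).
Total affine count: 9.
Full point count |E(F_13)| = 9 + 1 = 10.
Hasse bound: |10 − (13+1)| = |-4| = 4 ≤ 2√13 ≈ 7.2111 ✓.
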